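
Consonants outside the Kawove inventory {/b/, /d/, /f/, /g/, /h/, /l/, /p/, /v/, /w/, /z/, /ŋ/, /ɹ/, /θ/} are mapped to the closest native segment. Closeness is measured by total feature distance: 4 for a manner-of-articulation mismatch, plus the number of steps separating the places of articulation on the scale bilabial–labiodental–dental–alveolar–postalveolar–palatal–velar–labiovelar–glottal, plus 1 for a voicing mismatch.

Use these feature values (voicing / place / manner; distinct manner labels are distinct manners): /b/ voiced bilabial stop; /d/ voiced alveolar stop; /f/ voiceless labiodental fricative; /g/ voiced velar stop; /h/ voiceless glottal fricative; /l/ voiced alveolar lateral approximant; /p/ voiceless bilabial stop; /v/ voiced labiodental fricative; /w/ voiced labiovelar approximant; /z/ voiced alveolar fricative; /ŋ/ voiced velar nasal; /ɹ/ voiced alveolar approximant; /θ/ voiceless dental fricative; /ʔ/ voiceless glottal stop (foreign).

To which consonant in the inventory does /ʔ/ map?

/g/ is closest: same manner (stop), place distance 2 (glottal→velar), voicing differs (+1); total 3. Next closest is /h/ at distance 4.

g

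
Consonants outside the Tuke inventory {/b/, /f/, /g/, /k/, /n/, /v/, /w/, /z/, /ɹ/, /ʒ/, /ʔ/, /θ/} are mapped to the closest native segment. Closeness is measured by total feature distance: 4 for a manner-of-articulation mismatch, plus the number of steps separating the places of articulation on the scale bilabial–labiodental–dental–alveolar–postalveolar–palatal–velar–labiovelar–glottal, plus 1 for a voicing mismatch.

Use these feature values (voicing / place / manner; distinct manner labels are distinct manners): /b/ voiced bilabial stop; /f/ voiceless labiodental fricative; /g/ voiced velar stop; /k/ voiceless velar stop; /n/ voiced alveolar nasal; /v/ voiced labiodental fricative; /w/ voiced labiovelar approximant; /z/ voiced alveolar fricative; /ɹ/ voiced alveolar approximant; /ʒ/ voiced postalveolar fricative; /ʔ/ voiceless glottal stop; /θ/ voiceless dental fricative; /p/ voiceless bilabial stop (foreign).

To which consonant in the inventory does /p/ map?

b

/b/ is closest: same manner (stop), place distance 0 (bilabial→bilabial), voicing differs (+1); total 1. Next closest is /f/ at distance 5.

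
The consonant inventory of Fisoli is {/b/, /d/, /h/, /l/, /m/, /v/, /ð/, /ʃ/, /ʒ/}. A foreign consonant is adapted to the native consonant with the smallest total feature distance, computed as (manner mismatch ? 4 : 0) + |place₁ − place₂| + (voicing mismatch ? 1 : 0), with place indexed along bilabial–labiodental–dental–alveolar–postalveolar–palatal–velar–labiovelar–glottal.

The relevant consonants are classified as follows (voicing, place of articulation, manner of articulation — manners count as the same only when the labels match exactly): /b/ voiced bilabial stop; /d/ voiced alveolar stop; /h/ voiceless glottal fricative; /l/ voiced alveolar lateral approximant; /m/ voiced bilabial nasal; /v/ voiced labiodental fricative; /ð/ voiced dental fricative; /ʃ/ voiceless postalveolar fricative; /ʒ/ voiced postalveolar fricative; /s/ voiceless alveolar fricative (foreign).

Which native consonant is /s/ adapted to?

ʃ

/ʃ/ is closest: same manner (fricative), place distance 1 (alveolar→postalveolar), same voicing; total 1. Next closest is /ð/ at distance 2.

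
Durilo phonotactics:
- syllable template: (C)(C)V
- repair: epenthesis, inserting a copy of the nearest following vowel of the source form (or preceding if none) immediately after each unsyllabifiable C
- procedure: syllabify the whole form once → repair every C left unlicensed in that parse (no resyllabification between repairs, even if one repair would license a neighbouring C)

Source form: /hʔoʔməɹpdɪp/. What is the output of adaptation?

Under (C)(C)V, the unsyllabifiable consonants are /ɹ/, /p/ (no codas are permitted; onsets may contain at most 2 consonants).
Each unlicensed consonant becomes the onset of a new syllable: /ɹ/ → /ɹɪ/, /p/ → /pɪ/.

hʔoʔməɹɪpdɪpɪ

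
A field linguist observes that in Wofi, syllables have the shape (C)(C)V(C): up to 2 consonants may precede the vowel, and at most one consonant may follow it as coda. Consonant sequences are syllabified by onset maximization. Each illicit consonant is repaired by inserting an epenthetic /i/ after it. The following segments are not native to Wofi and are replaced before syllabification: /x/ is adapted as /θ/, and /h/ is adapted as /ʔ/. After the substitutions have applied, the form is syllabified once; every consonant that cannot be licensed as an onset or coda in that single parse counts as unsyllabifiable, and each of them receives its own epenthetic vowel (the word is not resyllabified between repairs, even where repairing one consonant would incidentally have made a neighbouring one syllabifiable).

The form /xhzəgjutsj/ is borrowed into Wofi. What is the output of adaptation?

θiʔzəgjutsiji

Substitution: /x/ → /θ/, /h/ → /ʔ/, giving /θʔzəgjutsj/.
Syllabifying with onset maximization leaves /θ/, /s/, /j/ stranded (at most one coda consonant is licensed; onsets may contain at most 2 consonants).
Epenthesis after each stranded consonant: /θ/ → /θi/, /s/ → /si/, /j/ → /ji/.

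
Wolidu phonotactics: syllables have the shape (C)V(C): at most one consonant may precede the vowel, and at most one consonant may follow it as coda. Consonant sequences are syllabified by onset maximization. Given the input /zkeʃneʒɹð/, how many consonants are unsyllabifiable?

Under (C)V(C), the unsyllabifiable consonants are /z/, /ɹ/, /ð/ (at most one coda consonant is licensed; onsets are limited to one consonant).

3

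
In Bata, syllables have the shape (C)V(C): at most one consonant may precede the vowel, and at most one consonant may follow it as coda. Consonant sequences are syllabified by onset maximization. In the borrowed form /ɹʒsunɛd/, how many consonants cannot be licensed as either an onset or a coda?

Syllabifying with onset maximization leaves /ɹ/, /ʒ/ stranded (at most one coda consonant is licensed; onsets are limited to one consonant).

2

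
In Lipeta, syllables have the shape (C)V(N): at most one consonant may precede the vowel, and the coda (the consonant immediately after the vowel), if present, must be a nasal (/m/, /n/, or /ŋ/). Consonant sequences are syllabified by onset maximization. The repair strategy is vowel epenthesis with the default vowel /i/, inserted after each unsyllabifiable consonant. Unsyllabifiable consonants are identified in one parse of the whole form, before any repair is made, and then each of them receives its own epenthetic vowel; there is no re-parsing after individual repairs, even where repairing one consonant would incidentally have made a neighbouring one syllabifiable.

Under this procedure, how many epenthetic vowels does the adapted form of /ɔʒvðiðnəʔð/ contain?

The unsyllabifiable consonants are /ʒ/, /v/, /ð/, /ʔ/, /ð/; each receives one epenthetic vowel.

5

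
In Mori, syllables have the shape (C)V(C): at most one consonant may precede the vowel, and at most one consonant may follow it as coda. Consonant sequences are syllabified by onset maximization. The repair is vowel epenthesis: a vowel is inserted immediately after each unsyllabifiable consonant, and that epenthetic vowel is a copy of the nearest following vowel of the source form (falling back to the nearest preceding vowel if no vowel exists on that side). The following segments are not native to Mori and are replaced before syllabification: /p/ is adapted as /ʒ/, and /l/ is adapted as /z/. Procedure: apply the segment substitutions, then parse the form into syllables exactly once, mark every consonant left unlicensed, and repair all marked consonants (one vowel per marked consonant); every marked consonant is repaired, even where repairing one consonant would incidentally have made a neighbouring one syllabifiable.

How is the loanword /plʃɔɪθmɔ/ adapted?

ʒɔzɔʃɔɪθmɔ

Substitution: /p/ → /ʒ/, /l/ → /z/, giving /ʒzʃɔɪθmɔ/.
Under (C)V(C), the unsyllabifiable consonants are /ʒ/, /z/ (at most one coda consonant is licensed; onsets are limited to one consonant).
Each unlicensed consonant becomes the onset of a new syllable: /ʒ/ → /ʒɔ/, /z/ → /zɔ/.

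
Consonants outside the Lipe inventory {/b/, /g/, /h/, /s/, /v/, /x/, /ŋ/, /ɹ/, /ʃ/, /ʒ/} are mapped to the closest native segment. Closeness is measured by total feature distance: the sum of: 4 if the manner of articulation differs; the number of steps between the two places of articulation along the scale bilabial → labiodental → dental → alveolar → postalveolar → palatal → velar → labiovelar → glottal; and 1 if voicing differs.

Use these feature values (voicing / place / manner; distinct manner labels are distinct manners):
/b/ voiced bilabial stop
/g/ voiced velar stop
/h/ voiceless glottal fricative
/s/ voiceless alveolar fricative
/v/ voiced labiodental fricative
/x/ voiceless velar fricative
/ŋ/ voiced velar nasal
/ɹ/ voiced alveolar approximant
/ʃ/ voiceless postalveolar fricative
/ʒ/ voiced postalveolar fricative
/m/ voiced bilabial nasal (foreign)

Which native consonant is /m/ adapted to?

b

/b/ is closest: manner differs (nasal→stop, +4), place distance 0 (bilabial→bilabial), same voicing; total 4. Next closest is /v/ at distance 5.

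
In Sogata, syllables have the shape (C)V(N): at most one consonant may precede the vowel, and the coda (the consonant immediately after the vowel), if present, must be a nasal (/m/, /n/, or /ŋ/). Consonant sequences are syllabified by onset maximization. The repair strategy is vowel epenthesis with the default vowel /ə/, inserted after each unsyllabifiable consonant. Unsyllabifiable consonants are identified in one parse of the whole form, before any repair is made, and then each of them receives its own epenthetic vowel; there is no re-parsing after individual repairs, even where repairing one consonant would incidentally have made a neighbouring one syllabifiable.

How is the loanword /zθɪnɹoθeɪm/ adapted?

The consonants /z/ cannot be parsed into a legal (C)V(N) syllable (only a nasal (/m/, /n/, or /ŋ/) is licensed in coda position; onsets are limited to one consonant).
Each unlicensed consonant becomes the onset of a new syllable: /z/ → /zə/.

zəθɪnɹoθeɪm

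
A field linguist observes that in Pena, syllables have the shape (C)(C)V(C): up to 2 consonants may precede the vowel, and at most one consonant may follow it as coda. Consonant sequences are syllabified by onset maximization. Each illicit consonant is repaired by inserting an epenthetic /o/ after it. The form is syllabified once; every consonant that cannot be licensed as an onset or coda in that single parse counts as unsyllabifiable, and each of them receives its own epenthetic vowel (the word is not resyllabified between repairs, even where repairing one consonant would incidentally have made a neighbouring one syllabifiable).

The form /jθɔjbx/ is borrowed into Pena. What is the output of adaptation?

jθɔjboxo

Under (C)(C)V(C), the unsyllabifiable consonants are /b/, /x/ (at most one coda consonant is licensed; onsets may contain at most 2 consonants).
Epenthesis after each stranded consonant: /b/ → /bo/, /x/ → /xo/.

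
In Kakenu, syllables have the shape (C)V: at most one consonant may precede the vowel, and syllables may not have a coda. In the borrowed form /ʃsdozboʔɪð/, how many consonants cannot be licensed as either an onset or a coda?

Syllabifying with onset maximization leaves /ʃ/, /s/, /z/, /ð/ stranded (no codas are permitted; onsets are limited to one consonant).

4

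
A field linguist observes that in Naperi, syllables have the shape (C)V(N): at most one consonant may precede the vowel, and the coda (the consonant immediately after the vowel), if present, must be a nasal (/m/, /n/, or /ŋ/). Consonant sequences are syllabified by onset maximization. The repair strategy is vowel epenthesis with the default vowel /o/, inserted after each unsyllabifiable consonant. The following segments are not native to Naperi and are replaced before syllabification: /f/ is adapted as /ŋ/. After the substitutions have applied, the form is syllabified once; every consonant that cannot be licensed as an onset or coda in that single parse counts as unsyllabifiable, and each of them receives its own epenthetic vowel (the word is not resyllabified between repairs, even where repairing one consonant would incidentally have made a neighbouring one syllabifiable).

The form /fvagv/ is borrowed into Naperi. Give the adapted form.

Substitution: /f/ → /ŋ/, giving /ŋvagv/.
Syllabifying with onset maximization leaves /ŋ/, /g/, /v/ stranded (only a nasal (/m/, /n/, or /ŋ/) is licensed in coda position; onsets are limited to one consonant).
Inserting the epenthetic vowel yields /ŋ/ → /ŋo/, /g/ → /go/, /v/ → /vo/.

ŋovagovo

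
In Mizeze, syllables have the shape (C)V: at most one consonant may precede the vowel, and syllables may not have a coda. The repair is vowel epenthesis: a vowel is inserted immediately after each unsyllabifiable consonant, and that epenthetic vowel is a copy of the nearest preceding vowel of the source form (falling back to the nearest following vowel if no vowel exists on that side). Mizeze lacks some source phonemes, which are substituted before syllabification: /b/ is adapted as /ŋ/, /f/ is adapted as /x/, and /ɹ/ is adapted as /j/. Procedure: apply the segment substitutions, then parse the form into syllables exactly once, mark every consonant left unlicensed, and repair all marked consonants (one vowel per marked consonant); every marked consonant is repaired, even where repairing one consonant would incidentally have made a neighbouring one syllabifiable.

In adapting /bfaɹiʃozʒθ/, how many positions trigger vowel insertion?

After substitution the input is /ŋxajiʃozʒθ/.
The unsyllabifiable consonants are /ŋ/, /z/, /ʒ/, /θ/; each receives one epenthetic vowel.

4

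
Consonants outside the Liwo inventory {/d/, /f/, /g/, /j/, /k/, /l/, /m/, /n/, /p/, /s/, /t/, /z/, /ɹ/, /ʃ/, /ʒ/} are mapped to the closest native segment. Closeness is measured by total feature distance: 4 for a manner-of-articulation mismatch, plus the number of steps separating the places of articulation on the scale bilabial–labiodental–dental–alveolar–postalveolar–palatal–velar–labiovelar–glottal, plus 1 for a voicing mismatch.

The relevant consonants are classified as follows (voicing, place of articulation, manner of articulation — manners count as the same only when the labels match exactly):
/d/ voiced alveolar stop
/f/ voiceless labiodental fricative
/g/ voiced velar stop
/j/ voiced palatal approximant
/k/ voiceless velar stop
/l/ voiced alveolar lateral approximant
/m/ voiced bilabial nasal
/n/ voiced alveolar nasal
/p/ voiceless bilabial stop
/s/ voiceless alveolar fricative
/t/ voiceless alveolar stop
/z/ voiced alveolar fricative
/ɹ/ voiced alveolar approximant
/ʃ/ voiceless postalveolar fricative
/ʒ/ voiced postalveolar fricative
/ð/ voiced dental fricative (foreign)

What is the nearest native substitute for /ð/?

/z/ is closest: same manner (fricative), place distance 1 (dental→alveolar), same voicing; total 1. Next closest is /f/ at distance 2.

z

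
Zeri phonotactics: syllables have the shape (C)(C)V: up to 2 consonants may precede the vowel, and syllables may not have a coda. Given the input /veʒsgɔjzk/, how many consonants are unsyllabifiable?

4

Syllabifying with onset maximization leaves /ʒ/, /j/, /z/, /k/ stranded (no codas are permitted; onsets may contain at most 2 consonants).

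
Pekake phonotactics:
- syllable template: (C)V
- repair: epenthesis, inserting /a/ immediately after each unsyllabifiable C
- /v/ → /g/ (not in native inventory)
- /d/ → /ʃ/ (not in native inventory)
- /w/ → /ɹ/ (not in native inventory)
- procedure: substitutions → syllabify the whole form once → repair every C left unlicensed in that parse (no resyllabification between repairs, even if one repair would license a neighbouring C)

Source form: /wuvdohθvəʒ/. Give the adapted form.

ɹugaʃohaθagəʒa

Substitution: /w/ → /ɹ/, /v/ → /g/, /d/ → /ʃ/, giving /ɹugʃohθgəʒ/.
The consonants /g/, /h/, /θ/, /ʒ/ cannot be parsed into a legal (C)V syllable (no codas are permitted; onsets are limited to one consonant).
Inserting the epenthetic vowel yields /g/ → /ga/, /h/ → /ha/, /θ/ → /θa/, /ʒ/ → /ʒa/.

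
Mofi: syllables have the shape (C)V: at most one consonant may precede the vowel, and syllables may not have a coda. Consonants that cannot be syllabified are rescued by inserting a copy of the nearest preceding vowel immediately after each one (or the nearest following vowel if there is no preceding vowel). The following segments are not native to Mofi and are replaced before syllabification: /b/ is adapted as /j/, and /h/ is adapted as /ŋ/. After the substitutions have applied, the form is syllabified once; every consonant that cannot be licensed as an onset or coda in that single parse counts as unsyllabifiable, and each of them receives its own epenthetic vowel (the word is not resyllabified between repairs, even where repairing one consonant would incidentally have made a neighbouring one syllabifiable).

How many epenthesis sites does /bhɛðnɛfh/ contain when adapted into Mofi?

4

After substitution the input is /jŋɛðnɛfŋ/.
The unsyllabifiable consonants are /j/, /ð/, /f/, /ŋ/; each receives one epenthetic vowel.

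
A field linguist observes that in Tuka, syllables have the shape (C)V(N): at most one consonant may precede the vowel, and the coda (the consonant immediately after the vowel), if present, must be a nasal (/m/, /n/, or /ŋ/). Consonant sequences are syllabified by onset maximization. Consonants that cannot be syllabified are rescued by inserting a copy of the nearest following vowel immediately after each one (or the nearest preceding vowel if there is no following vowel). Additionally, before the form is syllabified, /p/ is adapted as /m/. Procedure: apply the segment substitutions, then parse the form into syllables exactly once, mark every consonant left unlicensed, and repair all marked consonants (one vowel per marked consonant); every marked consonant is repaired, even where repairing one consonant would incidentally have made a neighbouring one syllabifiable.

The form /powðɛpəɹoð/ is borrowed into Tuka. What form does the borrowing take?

Substitution: /p/ → /m/, giving /mowðɛməɹoð/.
Syllabifying with onset maximization leaves /w/, /ð/ stranded (only a nasal (/m/, /n/, or /ŋ/) is licensed in coda position; onsets are limited to one consonant).
Each unlicensed consonant becomes the onset of a new syllable: /w/ → /wɛ/, /ð/ → /ðo/.

mowɛðɛməɹoðo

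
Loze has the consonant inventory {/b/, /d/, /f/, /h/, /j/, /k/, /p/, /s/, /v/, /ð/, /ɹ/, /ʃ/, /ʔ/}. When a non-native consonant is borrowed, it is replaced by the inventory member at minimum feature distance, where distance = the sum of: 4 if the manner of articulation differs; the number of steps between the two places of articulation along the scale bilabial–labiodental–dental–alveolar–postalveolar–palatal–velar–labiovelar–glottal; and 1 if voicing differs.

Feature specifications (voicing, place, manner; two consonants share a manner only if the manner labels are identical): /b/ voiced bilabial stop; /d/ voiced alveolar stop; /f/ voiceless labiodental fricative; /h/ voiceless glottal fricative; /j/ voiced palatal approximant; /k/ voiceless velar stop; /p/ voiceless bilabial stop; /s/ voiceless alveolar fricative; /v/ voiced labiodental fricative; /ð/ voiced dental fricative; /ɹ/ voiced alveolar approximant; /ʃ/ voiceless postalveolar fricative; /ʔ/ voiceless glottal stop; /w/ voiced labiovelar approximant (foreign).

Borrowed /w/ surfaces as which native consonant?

j

/j/ is closest: same manner (approximant), place distance 2 (labiovelar→palatal), same voicing; total 2. Next closest is /ɹ/ at distance 4.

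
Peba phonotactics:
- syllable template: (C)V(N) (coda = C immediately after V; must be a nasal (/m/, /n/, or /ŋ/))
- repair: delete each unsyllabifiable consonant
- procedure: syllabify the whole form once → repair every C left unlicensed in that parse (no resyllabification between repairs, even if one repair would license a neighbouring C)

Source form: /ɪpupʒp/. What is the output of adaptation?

ɪpu

Under (C)V(N), the unsyllabifiable consonants are /p/, /ʒ/, /p/ (only a nasal (/m/, /n/, or /ŋ/) is licensed in coda position; onsets are limited to one consonant).
Deleting the stranded consonants removes /p/, /ʒ/, /p/.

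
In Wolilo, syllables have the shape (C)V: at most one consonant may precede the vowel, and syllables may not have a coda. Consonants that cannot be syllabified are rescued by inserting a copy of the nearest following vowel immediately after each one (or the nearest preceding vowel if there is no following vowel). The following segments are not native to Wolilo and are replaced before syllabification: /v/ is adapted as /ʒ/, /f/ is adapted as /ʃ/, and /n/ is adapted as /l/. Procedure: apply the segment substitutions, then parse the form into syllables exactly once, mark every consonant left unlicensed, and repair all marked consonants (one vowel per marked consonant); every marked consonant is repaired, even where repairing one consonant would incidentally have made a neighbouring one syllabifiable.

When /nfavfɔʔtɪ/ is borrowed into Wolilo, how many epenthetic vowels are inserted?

After substitution the input is /lʃaʒʃɔʔtɪ/.
The unsyllabifiable consonants are /l/, /ʒ/, /ʔ/; each receives one epenthetic vowel.

3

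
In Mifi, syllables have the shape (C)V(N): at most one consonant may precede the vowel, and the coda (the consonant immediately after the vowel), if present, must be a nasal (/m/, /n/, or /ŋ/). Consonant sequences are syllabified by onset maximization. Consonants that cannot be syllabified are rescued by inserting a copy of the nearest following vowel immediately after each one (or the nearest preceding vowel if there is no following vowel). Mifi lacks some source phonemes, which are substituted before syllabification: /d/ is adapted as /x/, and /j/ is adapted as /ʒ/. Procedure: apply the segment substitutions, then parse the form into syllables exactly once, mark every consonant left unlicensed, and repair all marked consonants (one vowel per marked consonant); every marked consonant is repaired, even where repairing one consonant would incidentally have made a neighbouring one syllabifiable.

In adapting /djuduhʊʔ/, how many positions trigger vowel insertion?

After substitution the input is /xʒuxuhʊʔ/.
The unsyllabifiable consonants are /x/, /ʔ/; each receives one epenthetic vowel.

2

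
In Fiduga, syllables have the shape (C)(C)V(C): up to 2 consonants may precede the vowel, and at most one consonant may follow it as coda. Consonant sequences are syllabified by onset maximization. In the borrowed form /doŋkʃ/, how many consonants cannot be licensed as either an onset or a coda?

Syllabifying with onset maximization leaves /k/, /ʃ/ stranded (at most one coda consonant is licensed; onsets may contain at most 2 consonants).

2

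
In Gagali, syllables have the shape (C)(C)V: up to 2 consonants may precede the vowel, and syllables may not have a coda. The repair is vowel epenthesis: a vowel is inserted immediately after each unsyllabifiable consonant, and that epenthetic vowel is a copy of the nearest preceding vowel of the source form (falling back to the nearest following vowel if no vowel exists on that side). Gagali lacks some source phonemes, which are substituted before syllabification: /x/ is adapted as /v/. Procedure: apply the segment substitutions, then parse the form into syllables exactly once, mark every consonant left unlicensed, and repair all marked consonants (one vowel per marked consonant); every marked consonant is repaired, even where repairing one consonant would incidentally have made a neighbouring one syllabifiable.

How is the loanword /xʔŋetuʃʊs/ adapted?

Substitution: /x/ → /v/, giving /vʔŋetuʃʊs/.
Under (C)(C)V, the unsyllabifiable consonants are /v/, /s/ (no codas are permitted; onsets may contain at most 2 consonants).
Inserting the epenthetic vowel yields /v/ → /ve/, /s/ → /sʊ/.

veʔŋetuʃʊsʊ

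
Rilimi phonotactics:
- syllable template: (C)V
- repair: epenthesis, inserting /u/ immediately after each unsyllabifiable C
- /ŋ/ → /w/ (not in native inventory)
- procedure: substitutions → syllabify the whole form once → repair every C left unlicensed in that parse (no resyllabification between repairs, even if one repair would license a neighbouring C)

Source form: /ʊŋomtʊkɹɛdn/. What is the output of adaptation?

ʊwomutʊkuɹɛdunu

Substitution: /ŋ/ → /w/, giving /ʊwomtʊkɹɛdn/.
Under (C)V, the unsyllabifiable consonants are /m/, /k/, /d/, /n/ (no codas are permitted; onsets are limited to one consonant).
Each unlicensed consonant becomes the onset of a new syllable: /m/ → /mu/, /k/ → /ku/, /d/ → /du/, /n/ → /nu/.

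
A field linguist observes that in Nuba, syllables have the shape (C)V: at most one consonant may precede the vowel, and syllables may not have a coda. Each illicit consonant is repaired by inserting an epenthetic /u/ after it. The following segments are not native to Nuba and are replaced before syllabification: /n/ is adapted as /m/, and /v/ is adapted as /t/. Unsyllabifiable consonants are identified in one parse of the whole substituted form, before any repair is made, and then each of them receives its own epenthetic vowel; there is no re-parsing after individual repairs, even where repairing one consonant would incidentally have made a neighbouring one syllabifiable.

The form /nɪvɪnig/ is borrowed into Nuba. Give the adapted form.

Substitution: /n/ → /m/, /v/ → /t/, giving /mɪtɪmig/.
Syllabifying with onset maximization leaves /g/ stranded (no codas are permitted; onsets are limited to one consonant).
Epenthesis after each stranded consonant: /g/ → /gu/.

mɪtɪmigu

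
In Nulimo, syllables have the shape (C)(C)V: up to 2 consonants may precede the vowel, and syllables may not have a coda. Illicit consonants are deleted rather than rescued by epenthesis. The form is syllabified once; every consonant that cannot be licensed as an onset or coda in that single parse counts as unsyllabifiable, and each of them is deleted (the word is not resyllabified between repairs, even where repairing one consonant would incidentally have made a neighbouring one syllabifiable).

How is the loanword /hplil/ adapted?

pli

Under (C)(C)V, the unsyllabifiable consonants are /h/, /l/ (no codas are permitted; onsets may contain at most 2 consonants).
Each unlicensed consonant is deleted: /h/, /l/.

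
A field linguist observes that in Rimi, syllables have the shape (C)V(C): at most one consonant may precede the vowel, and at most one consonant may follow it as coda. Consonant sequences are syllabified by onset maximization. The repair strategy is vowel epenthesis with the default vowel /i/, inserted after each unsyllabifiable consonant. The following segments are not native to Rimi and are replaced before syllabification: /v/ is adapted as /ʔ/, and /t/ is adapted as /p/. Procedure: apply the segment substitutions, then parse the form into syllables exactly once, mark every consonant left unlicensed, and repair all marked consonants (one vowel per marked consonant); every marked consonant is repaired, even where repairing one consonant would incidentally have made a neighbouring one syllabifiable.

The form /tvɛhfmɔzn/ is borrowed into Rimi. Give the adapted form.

piʔɛhfimɔzni

Substitution: /t/ → /p/, /v/ → /ʔ/, giving /pʔɛhfmɔzn/.
Under (C)V(C), the unsyllabifiable consonants are /p/, /f/, /n/ (at most one coda consonant is licensed; onsets are limited to one consonant).
Each unlicensed consonant becomes the onset of a new syllable: /p/ → /pi/, /f/ → /fi/, /n/ → /ni/.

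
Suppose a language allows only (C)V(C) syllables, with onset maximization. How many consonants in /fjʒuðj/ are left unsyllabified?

Syllabifying with onset maximization leaves /f/, /j/, /j/ stranded (at most one coda consonant is licensed; onsets are limited to one consonant).

3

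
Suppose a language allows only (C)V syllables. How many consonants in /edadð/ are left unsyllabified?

Under (C)V, the unsyllabifiable consonants are /d/, /ð/ (no codas are permitted; onsets are limited to one consonant).

2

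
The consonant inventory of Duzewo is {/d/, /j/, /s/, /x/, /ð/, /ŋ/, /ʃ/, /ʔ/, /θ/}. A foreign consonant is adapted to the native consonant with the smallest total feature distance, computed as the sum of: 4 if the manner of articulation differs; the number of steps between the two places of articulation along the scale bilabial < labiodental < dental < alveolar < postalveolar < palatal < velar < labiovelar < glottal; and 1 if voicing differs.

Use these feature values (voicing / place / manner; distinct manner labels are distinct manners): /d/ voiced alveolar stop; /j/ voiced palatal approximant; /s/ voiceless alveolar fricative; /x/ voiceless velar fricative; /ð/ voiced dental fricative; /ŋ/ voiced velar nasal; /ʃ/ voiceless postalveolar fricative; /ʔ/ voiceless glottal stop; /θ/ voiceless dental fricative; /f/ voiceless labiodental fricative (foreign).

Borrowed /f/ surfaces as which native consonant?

/θ/ is closest: same manner (fricative), place distance 1 (labiodental→dental), same voicing; total 1. Next closest is /s/ at distance 2.

θ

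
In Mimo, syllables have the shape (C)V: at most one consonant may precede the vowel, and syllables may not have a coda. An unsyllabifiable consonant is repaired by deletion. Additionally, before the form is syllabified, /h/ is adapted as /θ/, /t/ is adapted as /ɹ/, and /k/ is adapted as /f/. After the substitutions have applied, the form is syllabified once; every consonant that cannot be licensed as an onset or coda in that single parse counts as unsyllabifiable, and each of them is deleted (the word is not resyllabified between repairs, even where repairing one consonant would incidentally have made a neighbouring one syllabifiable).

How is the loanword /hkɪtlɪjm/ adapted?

Substitution: /h/ → /θ/, /k/ → /f/, /t/ → /ɹ/, giving /θfɪɹlɪjm/.
Syllabifying with onset maximization leaves /θ/, /ɹ/, /j/, /m/ stranded (no codas are permitted; onsets are limited to one consonant).
Each unlicensed consonant is deleted: /θ/, /ɹ/, /j/, /m/.

fɪlɪ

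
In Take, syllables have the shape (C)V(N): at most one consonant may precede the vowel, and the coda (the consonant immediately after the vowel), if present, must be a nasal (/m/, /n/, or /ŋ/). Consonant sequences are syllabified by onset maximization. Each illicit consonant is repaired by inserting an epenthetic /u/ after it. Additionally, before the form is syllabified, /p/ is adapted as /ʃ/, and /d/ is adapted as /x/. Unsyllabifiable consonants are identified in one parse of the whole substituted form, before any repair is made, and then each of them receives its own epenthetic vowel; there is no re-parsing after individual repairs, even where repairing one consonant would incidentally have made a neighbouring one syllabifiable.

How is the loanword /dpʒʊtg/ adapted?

xuʃuʒʊtugu

Substitution: /d/ → /x/, /p/ → /ʃ/, giving /xʃʒʊtg/.
Under (C)V(N), the unsyllabifiable consonants are /x/, /ʃ/, /t/, /g/ (only a nasal (/m/, /n/, or /ŋ/) is licensed in coda position; onsets are limited to one consonant).
Epenthesis after each stranded consonant: /x/ → /xu/, /ʃ/ → /ʃu/, /t/ → /tu/, /g/ → /gu/.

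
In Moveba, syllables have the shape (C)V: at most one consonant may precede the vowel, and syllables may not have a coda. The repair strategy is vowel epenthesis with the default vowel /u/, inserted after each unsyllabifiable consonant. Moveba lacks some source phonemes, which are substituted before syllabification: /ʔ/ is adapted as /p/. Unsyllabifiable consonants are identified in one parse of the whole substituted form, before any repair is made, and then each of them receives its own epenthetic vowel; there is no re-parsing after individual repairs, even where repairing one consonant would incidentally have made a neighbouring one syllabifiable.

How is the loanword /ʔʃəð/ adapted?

puʃəðu

Substitution: /ʔ/ → /p/, giving /pʃəð/.
The consonants /p/, /ð/ cannot be parsed into a legal (C)V syllable (no codas are permitted; onsets are limited to one consonant).
Each unlicensed consonant becomes the onset of a new syllable: /p/ → /pu/, /ð/ → /ðu/.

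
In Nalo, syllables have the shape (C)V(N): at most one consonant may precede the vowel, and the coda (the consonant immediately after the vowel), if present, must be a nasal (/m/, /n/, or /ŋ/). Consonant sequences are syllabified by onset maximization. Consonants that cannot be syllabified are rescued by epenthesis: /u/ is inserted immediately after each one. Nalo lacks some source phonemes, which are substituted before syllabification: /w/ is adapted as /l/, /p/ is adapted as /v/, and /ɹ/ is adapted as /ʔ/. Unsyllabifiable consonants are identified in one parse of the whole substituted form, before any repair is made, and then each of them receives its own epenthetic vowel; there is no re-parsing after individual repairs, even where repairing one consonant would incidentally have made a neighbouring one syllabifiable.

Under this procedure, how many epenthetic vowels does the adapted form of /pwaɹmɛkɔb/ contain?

After substitution the input is /vlaʔmɛkɔb/.
The unsyllabifiable consonants are /v/, /ʔ/, /b/; each receives one epenthetic vowel.

3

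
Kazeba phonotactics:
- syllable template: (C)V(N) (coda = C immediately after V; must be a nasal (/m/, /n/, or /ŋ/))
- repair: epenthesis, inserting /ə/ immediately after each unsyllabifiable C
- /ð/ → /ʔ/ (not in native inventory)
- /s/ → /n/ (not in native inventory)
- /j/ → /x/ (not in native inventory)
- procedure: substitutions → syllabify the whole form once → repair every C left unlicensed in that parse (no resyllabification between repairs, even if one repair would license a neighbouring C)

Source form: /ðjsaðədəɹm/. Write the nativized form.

ʔəxənaʔədəɹəmə

Substitution: /ð/ → /ʔ/, /j/ → /x/, /s/ → /n/, giving /ʔxnaʔədəɹm/.
Syllabifying with onset maximization leaves /ʔ/, /x/, /ɹ/, /m/ stranded (only a nasal (/m/, /n/, or /ŋ/) is licensed in coda position; onsets are limited to one consonant).
Inserting the epenthetic vowel yields /ʔ/ → /ʔə/, /x/ → /xə/, /ɹ/ → /ɹə/, /m/ → /mə/.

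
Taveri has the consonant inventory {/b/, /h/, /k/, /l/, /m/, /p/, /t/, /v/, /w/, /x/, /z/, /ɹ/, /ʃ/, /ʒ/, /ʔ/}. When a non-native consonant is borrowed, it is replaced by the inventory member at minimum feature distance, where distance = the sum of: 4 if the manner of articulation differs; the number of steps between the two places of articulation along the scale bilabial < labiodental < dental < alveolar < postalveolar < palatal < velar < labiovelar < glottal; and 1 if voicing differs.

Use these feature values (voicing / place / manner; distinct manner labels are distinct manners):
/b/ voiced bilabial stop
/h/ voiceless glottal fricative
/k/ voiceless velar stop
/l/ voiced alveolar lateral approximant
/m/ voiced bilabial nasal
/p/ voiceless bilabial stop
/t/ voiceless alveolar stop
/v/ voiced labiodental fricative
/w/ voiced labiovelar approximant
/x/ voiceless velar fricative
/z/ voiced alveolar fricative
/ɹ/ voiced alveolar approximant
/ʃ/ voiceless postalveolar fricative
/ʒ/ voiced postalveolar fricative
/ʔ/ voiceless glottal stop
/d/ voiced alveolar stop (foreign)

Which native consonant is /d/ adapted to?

/t/ is closest: same manner (stop), place distance 0 (alveolar→alveolar), voicing differs (+1); total 1. Next closest is /b/ at distance 3.

t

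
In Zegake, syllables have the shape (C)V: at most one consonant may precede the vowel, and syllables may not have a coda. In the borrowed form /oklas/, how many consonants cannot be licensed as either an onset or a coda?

2

Under (C)V, the unsyllabifiable consonants are /k/, /s/ (no codas are permitted; onsets are limited to one consonant).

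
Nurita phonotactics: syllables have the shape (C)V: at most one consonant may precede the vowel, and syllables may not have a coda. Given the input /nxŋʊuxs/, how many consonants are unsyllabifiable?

4

The consonants /n/, /x/, /x/, /s/ cannot be parsed into a legal (C)V syllable (no codas are permitted; onsets are limited to one consonant).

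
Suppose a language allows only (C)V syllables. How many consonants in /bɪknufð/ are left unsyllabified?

Syllabifying with onset maximization leaves /k/, /f/, /ð/ stranded (no codas are permitted; onsets are limited to one consonant).

3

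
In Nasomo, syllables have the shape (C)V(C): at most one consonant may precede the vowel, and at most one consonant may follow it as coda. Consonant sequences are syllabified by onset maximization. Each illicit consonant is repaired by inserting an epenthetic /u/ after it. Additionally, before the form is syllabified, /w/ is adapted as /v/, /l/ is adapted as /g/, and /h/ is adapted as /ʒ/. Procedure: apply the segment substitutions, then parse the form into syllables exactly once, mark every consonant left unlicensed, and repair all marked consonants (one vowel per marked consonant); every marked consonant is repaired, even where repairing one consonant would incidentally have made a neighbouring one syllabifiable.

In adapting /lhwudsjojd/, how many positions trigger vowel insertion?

4

After substitution the input is /gʒvudsjojd/.
The unsyllabifiable consonants are /g/, /ʒ/, /s/, /d/; each receives one epenthetic vowel.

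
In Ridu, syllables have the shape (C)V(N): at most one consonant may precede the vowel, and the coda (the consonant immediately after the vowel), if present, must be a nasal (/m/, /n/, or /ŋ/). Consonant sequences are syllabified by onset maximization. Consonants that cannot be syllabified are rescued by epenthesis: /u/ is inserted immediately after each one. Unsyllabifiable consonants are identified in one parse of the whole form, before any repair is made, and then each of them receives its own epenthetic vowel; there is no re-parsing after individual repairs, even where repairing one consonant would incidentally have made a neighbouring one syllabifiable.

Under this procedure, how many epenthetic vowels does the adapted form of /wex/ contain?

1

The unsyllabifiable consonants are /x/; each receives one epenthetic vowel.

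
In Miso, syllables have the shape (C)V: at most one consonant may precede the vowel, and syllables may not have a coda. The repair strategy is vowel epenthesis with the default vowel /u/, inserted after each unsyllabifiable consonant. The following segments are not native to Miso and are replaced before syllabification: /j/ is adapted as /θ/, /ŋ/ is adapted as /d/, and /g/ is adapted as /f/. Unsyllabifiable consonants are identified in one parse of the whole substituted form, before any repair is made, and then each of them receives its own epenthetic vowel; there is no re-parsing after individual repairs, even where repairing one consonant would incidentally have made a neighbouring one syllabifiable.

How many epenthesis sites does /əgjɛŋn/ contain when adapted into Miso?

3

After substitution the input is /əfθɛdn/.
The unsyllabifiable consonants are /f/, /d/, /n/; each receives one epenthetic vowel.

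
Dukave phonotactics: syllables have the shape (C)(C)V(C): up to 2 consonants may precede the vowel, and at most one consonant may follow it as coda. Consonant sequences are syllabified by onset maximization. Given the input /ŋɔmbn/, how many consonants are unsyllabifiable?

2

The consonants /b/, /n/ cannot be parsed into a legal (C)(C)V(C) syllable (at most one coda consonant is licensed; onsets may contain at most 2 consonants).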